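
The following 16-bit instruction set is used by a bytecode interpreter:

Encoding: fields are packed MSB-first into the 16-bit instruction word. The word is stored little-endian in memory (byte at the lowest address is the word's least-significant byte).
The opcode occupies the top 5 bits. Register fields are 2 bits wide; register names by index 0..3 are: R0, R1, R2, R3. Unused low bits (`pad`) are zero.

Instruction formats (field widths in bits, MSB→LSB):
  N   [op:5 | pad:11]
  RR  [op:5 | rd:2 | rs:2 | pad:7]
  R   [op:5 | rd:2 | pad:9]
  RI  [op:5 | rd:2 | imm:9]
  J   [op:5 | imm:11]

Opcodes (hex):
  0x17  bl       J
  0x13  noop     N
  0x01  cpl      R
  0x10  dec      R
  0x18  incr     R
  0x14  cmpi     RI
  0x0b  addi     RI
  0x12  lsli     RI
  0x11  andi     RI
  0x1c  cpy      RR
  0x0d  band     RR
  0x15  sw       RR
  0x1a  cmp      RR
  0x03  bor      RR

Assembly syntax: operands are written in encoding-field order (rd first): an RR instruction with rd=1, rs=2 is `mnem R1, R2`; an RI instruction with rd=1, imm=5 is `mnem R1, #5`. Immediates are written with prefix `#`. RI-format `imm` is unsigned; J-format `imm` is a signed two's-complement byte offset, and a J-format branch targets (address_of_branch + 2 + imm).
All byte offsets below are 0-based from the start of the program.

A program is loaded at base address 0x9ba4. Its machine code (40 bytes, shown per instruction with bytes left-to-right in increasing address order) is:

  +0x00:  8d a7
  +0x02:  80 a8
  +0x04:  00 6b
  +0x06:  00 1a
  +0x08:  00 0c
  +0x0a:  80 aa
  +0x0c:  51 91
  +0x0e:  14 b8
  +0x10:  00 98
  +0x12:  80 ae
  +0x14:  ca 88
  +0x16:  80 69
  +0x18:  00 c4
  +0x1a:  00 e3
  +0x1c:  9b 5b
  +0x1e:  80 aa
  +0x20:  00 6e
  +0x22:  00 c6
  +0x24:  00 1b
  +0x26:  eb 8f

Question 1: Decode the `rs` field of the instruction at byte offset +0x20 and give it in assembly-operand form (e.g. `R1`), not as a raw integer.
@+20  little-endian(00 6e) = 0x6e00
  opcode bits[15:11]=0xd: band/RR
  [10:9] rd=3 = R3
  [8:7] rs=0 = R0

R0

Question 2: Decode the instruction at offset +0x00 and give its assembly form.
[00] 8d a7 → 0xa78d
  opcode bits[15:11]=0x14: cmpi/RI
  rd: (w>>9)&0x3=0x3 → R3
  imm: (w>>0)&0x1ff=0x18d → #397

cmpi R3, #397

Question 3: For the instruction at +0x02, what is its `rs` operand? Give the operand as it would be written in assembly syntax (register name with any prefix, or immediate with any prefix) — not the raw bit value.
R1

+0x02: 80 a8 ⇒ word 0xa880 (little)
  op=0xa880>>11=0x15 ⇒ sw (RR)
  rd: (w>>9)&0x3=0x0 → R0
  rs: (w>>7)&0x3=0x1 → R1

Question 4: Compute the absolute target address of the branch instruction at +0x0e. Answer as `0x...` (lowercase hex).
0x9bc8

+0x0e: 14 b8 ⇒ word 0xb814 (little)
  op=0xb814>>11=0x17 ⇒ bl (J)
  imm: (w>>0)&0x7ff=0x14 → #20
  target = base 0x9ba4 + off 0x0e + 2 + imm 20 = 0x9bc8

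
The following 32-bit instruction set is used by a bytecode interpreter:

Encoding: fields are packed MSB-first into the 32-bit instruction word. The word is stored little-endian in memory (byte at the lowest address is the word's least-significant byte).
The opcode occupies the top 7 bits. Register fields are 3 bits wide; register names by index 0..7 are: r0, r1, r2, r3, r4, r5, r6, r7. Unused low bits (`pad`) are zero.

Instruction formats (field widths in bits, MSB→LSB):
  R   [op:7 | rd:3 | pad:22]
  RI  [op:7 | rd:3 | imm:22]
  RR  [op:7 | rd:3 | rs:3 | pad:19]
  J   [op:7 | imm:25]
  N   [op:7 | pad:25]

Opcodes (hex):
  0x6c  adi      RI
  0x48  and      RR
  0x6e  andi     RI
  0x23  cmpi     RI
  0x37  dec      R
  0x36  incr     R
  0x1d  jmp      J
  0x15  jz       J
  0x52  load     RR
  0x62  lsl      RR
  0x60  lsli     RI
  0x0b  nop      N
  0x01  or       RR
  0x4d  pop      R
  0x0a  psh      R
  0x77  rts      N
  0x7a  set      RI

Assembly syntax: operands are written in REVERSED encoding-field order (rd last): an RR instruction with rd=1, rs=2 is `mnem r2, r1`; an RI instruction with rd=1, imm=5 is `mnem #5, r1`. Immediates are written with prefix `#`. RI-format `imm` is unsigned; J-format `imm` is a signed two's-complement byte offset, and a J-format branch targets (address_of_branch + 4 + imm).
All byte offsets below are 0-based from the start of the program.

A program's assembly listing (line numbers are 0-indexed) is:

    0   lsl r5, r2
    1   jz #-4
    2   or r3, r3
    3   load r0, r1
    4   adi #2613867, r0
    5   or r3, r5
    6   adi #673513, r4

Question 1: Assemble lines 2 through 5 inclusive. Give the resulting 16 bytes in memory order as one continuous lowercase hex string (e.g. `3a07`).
0000d802000040a46be227d800005803

L2: or op=0x1:7|rd=3:3|rs=3:3|pad=0:19 ⇒ 0x02d80000 ⇒ little 00 00 d8 02
L3: load op=0x52:7|rd=1:3|rs=0:3|pad=0:19 ⇒ 0xa4400000 ⇒ little 00 00 40 a4
L4: adi op=0x6c:7|rd=0:3|imm=2613867:22 ⇒ 0xd827e26b ⇒ little 6b e2 27 d8
L5: or op=0x1:7|rd=5:3|rs=3:3|pad=0:19 ⇒ 0x03580000 ⇒ little 00 00 58 03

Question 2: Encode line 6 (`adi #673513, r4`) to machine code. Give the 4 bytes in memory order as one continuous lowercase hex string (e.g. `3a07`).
e9460ad9

6. adi fields op=0x6c:7|rd=4:3|imm=673513:22 → word d90a46e9h → e9 46 0a d9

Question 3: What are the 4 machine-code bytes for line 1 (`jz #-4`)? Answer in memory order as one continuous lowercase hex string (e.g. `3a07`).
fcffff2b

1. jz fields op=0x15:7|imm=-4:25 → word 2bfffffch → fc ff ff 2b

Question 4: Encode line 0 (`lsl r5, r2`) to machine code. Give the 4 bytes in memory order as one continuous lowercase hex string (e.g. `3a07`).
0000a8c4

L0: lsl op=0x62:7|rd=2:3|rs=5:3|pad=0:19 ⇒ 0xc4a80000 ⇒ little 00 00 a8 c4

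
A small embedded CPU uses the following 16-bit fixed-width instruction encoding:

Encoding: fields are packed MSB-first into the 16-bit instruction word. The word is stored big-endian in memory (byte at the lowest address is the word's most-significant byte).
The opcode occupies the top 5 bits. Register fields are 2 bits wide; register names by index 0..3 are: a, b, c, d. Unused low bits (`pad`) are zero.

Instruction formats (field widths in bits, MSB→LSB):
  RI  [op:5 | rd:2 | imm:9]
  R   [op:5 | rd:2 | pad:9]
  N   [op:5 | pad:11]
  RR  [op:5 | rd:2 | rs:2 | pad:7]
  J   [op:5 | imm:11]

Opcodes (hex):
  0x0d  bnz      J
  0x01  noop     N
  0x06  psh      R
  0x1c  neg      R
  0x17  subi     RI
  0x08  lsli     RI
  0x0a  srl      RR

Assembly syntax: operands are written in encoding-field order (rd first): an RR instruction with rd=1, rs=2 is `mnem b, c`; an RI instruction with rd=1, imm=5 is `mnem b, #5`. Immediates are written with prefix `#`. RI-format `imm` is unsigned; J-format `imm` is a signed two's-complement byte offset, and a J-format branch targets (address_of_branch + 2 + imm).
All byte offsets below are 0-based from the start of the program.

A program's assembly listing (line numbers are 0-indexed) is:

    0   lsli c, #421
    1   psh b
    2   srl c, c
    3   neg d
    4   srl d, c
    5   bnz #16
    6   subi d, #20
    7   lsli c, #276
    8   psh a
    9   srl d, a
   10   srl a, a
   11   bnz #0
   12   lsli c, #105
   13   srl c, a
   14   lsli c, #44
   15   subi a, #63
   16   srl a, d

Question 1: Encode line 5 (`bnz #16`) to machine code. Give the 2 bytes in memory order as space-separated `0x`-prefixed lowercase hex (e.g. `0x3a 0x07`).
L5: bnz op=0xd:5|imm=16:11 ⇒ 0x6810 ⇒ big 68 10

0x68 0x10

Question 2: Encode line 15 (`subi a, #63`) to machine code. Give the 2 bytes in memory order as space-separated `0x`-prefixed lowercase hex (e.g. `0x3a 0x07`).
0xb8 0x3f

line 15 (subi): pack op=0x17:5|rd=0:2|imm=63:9 = 0xb83f; big→ b8 3f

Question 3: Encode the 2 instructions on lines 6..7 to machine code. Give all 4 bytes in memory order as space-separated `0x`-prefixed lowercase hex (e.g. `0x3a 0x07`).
6. subi fields op=0x17:5|rd=3:2|imm=20:9 → word be14h → be 14
7. lsli fields op=0x8:5|rd=2:2|imm=276:9 → word 4514h → 45 14

0xbe 0x14 0x45 0x14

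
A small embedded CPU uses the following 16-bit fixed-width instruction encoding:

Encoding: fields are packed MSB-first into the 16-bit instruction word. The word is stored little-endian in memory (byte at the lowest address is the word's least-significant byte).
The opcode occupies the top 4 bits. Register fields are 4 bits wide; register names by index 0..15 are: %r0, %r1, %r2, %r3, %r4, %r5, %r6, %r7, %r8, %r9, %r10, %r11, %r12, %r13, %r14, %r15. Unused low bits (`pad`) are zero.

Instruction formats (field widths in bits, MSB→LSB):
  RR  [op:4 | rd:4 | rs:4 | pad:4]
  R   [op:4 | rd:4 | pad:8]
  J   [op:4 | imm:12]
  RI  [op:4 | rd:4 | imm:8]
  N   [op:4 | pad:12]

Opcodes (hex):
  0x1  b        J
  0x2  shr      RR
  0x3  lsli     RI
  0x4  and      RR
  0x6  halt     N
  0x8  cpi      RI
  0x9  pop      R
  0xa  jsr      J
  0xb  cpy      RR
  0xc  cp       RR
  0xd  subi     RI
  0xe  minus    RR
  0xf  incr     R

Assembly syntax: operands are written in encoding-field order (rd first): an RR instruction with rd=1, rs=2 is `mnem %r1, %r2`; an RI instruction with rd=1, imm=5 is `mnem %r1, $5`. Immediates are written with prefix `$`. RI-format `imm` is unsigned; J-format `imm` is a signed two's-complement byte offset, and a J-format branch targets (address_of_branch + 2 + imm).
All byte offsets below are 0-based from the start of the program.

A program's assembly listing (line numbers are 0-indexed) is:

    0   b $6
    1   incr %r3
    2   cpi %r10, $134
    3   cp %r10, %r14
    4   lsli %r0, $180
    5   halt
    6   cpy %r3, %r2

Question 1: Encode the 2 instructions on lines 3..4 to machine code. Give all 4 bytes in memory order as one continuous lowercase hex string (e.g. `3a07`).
e0cab430

line 3 (cp): pack op=0xc:4|rd=10:4|rs=14:4|pad=0:4 = 0xcae0; little→ e0 ca
line 4 (lsli): pack op=0x3:4|rd=0:4|imm=180:8 = 0x30b4; little→ b4 30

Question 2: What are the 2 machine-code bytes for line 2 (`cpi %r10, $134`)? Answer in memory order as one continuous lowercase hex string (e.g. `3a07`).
868a

2. cpi fields op=0x8:4|rd=10:4|imm=134:8 → word 8a86h → 86 8a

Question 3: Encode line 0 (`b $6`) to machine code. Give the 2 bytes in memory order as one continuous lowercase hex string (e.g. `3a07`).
0610

line 0 (b): pack op=0x1:4|imm=6:12 = 0x1006; little→ 06 10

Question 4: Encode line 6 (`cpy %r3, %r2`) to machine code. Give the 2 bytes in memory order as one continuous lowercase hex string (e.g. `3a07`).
L6: cpy op=0xb:4|rd=3:4|rs=2:4|pad=0:4 ⇒ 0xb320 ⇒ little 20 b3

20b3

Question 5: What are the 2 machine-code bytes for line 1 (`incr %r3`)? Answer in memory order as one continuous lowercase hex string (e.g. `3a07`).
1. incr fields op=0xf:4|rd=3:4|pad=0:8 → word f300h → 00 f3

00f3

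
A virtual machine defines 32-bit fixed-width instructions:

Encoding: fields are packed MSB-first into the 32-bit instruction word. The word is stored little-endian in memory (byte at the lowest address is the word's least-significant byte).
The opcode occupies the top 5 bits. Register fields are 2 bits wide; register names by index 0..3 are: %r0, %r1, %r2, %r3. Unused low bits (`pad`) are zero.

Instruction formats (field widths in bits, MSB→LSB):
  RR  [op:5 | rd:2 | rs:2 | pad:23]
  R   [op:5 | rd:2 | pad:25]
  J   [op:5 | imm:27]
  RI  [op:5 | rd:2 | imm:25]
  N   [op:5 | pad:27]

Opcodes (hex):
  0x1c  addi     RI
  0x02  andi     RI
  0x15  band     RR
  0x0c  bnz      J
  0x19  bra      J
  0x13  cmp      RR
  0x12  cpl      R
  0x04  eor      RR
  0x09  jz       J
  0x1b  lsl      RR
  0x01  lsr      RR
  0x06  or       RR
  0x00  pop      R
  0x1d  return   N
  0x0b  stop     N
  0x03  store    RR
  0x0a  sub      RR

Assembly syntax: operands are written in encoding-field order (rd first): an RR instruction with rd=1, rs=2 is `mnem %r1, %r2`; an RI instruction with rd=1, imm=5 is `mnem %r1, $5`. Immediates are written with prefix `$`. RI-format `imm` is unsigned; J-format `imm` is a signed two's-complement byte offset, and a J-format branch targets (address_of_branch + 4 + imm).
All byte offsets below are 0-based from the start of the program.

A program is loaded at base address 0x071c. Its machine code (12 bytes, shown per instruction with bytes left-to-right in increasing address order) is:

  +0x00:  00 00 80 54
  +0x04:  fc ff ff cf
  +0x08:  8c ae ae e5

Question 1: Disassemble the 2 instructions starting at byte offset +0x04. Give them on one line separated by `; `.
[04] fc ff ff cf → 0xcffffffc
  op=0xcffffffc>>27=0x19 ⇒ bra (J)
  imm: (w>>0)&0x7ffffff=0x7fffffc (s27→-4) → $-4
[08] 8c ae ae e5 → 0xe5aeae8c
  op=0xe5aeae8c>>27=0x1c ⇒ addi (RI)
  rd: (w>>25)&0x3=0x2 → %r2
  imm: (w>>0)&0x1ffffff=0x1aeae8c → $28225164

bra $-4; addi %r2, $28225164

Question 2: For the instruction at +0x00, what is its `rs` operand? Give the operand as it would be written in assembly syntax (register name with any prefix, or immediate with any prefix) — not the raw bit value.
off 0x00: read 00 00 80 54 as little → 0x54800000
  opcode bits[31:27]=0xa: sub/RR
  rd: (w>>25)&0x3=0x2 → %r2
  rs: (w>>23)&0x3=0x1 → %r1

%r1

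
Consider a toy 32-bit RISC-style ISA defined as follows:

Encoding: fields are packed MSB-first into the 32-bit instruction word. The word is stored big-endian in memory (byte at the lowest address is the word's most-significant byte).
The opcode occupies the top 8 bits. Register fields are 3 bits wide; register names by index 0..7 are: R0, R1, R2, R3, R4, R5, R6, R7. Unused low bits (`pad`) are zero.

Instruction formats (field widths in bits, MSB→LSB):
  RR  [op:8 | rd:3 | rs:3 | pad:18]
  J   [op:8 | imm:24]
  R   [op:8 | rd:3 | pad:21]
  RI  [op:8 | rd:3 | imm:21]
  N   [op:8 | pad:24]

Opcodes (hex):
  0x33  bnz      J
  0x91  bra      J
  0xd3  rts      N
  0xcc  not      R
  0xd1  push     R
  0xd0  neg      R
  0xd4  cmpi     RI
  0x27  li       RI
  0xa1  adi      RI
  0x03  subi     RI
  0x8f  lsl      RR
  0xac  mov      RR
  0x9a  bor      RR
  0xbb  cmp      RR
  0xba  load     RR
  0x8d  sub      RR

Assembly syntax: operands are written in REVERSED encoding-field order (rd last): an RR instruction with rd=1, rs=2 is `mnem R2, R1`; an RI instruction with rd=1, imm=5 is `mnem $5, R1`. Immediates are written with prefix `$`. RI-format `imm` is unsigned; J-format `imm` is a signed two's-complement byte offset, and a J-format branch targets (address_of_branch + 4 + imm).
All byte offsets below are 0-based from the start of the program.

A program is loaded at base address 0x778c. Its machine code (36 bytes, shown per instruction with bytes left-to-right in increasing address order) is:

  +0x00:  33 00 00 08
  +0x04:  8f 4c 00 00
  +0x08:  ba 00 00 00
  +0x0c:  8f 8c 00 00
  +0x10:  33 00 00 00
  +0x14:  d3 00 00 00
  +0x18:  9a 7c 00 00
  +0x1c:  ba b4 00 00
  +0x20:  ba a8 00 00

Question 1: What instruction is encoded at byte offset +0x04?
off 0x04: read 8f 4c 00 00 as big → 0x8f4c0000
  op=0x8f4c0000>>24=0x8f ⇒ lsl (RR)
  rd: (w>>21)&0x7=0x2 → R2
  rs: (w>>18)&0x7=0x3 → R3

lsl R3, R2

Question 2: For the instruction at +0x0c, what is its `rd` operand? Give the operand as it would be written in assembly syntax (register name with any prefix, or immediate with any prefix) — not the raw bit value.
R4

+0x0c: 8f 8c 00 00 ⇒ word 0x8f8c0000 (big)
  op=0x8f8c0000>>24=0x8f ⇒ lsl (RR)
  rd@[23:21]=0x4 ⇒ R4
  rs@[20:18]=0x3 ⇒ R3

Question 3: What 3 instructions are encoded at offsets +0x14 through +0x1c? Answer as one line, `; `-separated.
[14] d3 00 00 00 → 0xd3000000
  top 8b → 0xd3 → rts [N]
[18] 9a 7c 00 00 → 0x9a7c0000
  top 8b → 0x9a → bor [RR]
  [23:21] rd=3 = R3
  [20:18] rs=7 = R7
[1c] ba b4 00 00 → 0xbab40000
  top 8b → 0xba → load [RR]
  [23:21] rd=5 = R5
  [20:18] rs=5 = R5

rts; bor R7, R3; load R5, R5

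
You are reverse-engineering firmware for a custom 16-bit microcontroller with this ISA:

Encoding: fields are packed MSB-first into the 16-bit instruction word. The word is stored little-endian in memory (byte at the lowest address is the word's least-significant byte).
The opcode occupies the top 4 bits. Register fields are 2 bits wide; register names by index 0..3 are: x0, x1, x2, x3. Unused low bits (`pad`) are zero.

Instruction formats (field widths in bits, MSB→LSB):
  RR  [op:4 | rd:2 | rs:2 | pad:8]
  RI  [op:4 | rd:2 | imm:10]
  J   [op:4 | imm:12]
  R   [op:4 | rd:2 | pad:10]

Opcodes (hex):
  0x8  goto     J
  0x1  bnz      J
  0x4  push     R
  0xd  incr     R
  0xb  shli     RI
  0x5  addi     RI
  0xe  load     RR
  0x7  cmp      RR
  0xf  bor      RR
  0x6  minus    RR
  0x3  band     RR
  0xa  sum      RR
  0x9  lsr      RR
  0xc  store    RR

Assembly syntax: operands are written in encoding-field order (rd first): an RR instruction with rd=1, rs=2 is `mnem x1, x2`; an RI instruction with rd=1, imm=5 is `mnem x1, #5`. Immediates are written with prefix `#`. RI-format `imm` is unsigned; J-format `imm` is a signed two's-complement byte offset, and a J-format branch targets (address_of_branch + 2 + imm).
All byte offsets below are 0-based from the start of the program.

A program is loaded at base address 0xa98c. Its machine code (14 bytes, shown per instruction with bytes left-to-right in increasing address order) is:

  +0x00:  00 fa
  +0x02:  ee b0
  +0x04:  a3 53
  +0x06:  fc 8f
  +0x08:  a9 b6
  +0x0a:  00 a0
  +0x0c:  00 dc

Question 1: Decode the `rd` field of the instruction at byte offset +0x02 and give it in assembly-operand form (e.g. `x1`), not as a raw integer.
@+02  little-endian(ee b0) = 0xb0ee
  opcode bits[15:12]=0xb: shli/RI
  rd: (w>>10)&0x3=0x0 → x0
  imm: (w>>0)&0x3ff=0xee → #238

x0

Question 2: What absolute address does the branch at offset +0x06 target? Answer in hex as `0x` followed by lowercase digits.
off 0x06: read fc 8f as little → 0x8ffc
  op=0x8ffc>>12=0x8 ⇒ goto (J)
  imm: (w>>0)&0xfff=0xffc (s12→-4) → #-4
  target = base 0xa98c + off 0x06 + 2 + imm -4 = 0xa990

0xa990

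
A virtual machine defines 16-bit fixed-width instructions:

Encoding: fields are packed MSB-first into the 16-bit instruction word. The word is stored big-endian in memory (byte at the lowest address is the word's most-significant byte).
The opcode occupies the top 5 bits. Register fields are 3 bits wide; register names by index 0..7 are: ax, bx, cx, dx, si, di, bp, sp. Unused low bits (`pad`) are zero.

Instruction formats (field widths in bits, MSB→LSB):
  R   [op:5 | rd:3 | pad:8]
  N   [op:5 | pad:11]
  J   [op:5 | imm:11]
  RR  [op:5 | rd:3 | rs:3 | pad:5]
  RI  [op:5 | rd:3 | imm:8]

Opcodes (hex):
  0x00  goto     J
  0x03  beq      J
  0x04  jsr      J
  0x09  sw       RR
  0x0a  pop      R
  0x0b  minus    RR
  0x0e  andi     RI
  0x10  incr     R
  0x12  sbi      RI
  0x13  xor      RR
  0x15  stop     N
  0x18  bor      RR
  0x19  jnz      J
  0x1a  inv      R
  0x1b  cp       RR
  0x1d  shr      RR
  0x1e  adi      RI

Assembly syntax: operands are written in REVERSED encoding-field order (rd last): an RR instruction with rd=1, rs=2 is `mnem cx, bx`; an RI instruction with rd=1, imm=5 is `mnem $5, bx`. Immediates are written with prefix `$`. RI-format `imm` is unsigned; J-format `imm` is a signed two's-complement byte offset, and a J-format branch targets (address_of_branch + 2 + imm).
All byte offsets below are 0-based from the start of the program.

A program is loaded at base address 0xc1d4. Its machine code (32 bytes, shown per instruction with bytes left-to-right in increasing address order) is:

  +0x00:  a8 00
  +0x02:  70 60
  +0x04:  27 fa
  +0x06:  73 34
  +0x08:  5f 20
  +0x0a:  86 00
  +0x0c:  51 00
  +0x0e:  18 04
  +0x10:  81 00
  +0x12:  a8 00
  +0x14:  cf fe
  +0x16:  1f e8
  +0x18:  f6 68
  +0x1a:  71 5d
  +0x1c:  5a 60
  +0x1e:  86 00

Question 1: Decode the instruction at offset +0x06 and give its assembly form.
[06] 73 34 → 0x7334
  op=0x7334>>11=0xe ⇒ andi (RI)
  rd: (w>>8)&0x7=0x3 → dx
  imm: (w>>0)&0xff=0x34 → $52

andi $52, dx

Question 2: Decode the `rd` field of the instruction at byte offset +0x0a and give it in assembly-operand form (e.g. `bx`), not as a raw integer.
[0a] 86 00 → 0x8600
  opcode bits[15:11]=0x10: incr/R
  rd@[10:8]=0x6 ⇒ bp

bp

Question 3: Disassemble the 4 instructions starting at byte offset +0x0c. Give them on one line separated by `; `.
off 0x0c: read 51 00 as big → 0x5100
  opcode bits[15:11]=0xa: pop/R
  rd: (w>>8)&0x7=0x1 → bx
off 0x0e: read 18 04 as big → 0x1804
  opcode bits[15:11]=0x3: beq/J
  imm: (w>>0)&0x7ff=0x4 → $4
off 0x10: read 81 00 as big → 0x8100
  opcode bits[15:11]=0x10: incr/R
  rd: (w>>8)&0x7=0x1 → bx
off 0x12: read a8 00 as big → 0xa800
  opcode bits[15:11]=0x15: stop/N

pop bx; beq $4; incr bx; stop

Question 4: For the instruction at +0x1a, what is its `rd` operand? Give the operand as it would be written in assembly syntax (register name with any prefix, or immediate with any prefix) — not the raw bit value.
bx

[1a] 71 5d → 0x715d
  top 5b → 0xe → andi [RI]
  [10:8] rd=1 = bx
  [7:0] imm=93 = $93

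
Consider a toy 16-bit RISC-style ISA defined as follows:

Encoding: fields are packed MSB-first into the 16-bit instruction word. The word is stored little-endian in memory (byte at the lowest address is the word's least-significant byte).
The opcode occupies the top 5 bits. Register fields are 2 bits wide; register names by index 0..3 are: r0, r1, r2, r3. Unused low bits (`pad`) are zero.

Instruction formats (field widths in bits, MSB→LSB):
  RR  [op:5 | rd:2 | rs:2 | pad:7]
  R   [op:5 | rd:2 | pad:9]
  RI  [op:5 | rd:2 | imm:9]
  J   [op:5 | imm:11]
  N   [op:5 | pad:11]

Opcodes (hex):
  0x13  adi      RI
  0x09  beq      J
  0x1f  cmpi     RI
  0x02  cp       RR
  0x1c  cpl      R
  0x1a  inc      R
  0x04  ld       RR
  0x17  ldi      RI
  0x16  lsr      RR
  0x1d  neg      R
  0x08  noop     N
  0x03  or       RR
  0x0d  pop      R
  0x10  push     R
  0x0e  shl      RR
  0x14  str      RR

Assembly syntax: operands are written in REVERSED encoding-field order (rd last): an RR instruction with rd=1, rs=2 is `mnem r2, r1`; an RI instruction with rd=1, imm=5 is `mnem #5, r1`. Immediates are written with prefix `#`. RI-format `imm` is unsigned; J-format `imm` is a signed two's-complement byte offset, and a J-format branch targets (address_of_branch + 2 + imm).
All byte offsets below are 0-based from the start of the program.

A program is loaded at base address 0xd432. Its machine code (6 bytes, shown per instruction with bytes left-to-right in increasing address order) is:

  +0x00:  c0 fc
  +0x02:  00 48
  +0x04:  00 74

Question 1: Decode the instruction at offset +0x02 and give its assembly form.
beq #0

@+02  little-endian(00 48) = 0x4800
  top 5b → 0x9 → beq [J]
  imm: (w>>0)&0x7ff=0x0 → #0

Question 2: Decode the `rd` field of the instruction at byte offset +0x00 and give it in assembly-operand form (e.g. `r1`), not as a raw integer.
@+00  little-endian(c0 fc) = 0xfcc0
  top 5b → 0x1f → cmpi [RI]
  [10:9] rd=2 = r2
  [8:0] imm=192 = #192

r2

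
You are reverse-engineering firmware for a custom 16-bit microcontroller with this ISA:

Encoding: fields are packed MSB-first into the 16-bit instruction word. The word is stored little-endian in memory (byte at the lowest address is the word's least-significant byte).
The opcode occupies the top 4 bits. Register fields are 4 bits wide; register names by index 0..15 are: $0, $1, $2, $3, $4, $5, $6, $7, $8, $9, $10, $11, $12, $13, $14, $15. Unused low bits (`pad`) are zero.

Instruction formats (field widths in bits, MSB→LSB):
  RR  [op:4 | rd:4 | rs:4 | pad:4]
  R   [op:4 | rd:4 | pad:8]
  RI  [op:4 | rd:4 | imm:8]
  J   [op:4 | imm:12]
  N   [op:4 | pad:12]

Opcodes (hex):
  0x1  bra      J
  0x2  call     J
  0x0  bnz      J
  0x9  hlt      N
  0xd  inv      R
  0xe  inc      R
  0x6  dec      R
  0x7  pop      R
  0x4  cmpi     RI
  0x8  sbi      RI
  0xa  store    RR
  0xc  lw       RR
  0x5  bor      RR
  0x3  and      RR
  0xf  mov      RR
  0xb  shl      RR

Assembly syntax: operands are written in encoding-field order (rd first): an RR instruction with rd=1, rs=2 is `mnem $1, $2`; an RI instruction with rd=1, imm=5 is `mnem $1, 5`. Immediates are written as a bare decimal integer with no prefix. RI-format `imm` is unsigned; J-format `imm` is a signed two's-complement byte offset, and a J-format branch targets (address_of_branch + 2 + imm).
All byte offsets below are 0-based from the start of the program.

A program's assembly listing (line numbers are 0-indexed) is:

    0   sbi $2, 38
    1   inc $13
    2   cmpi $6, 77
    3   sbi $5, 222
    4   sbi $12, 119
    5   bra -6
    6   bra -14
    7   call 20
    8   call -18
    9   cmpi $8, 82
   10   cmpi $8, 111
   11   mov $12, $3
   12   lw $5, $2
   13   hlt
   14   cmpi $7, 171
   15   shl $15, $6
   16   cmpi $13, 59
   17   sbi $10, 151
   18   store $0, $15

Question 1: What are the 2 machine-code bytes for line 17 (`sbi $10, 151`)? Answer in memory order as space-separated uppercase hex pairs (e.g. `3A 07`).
97 8A

L17: sbi op=0x8:4|rd=10:4|imm=151:8 ⇒ 0x8a97 ⇒ little 97 8a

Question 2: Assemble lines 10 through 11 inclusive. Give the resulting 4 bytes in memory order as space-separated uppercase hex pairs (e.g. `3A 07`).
6F 48 30 FC

L10: cmpi op=0x4:4|rd=8:4|imm=111:8 ⇒ 0x486f ⇒ little 6f 48
L11: mov op=0xf:4|rd=12:4|rs=3:4|pad=0:4 ⇒ 0xfc30 ⇒ little 30 fc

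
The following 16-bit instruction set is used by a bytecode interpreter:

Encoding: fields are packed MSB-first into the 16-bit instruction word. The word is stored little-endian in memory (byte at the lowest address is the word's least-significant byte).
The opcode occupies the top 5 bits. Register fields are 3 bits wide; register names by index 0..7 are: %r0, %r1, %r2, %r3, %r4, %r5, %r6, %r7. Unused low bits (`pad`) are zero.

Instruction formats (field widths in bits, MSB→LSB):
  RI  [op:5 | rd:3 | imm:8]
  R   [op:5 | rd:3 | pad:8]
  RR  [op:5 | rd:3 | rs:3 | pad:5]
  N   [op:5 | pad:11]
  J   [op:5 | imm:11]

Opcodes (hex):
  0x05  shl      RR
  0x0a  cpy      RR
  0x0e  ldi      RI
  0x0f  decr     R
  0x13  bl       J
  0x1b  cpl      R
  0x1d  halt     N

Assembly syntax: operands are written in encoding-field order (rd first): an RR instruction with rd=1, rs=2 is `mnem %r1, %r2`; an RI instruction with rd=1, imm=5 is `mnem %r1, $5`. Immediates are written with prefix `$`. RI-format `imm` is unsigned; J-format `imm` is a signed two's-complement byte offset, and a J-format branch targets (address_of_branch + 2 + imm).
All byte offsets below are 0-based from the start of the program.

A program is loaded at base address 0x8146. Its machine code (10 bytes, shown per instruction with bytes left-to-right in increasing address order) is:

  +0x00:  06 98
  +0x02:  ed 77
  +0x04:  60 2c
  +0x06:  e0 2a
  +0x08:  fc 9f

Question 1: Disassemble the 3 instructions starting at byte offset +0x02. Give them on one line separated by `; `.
+0x02: ed 77 ⇒ word 0x77ed (little)
  opcode bits[15:11]=0xe: ldi/RI
  [10:8] rd=7 = %r7
  [7:0] imm=237 = $237
+0x04: 60 2c ⇒ word 0x2c60 (little)
  opcode bits[15:11]=0x5: shl/RR
  [10:8] rd=4 = %r4
  [7:5] rs=3 = %r3
+0x06: e0 2a ⇒ word 0x2ae0 (little)
  opcode bits[15:11]=0x5: shl/RR
  [10:8] rd=2 = %r2
  [7:5] rs=7 = %r7

ldi %r7, $237; shl %r4, %r3; shl %r2, %r7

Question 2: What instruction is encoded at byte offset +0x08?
bl $-4

[08] fc 9f → 0x9ffc
  top 5b → 0x13 → bl [J]
  imm@[10:0]=0x7fc (s11→-4) ⇒ $-4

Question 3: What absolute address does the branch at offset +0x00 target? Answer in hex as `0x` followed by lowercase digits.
0x814e

+0x00: 06 98 ⇒ word 0x9806 (little)
  top 5b → 0x13 → bl [J]
  [10:0] imm=6 = $6
  target = base 0x8146 + off 0x00 + 2 + imm 6 = 0x814e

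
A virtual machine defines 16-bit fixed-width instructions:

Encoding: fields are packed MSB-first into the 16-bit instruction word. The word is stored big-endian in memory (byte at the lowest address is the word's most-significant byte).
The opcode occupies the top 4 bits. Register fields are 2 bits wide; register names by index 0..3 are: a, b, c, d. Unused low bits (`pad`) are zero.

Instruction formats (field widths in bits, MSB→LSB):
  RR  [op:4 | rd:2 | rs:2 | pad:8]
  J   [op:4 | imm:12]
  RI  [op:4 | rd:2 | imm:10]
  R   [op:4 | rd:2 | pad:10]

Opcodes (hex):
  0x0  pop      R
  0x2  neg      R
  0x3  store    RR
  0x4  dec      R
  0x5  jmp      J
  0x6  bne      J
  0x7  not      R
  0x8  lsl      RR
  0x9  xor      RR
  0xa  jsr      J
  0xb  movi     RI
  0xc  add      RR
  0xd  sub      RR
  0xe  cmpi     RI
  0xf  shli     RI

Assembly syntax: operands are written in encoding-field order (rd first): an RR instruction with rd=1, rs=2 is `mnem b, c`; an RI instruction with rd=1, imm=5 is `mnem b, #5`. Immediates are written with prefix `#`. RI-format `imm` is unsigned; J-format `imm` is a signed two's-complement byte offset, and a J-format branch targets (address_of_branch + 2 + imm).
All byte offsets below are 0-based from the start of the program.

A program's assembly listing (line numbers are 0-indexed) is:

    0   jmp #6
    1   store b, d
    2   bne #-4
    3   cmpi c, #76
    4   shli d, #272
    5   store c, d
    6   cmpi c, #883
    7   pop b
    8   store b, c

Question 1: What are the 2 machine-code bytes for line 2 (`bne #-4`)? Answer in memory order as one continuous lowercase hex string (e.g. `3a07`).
6ffc

L2: bne op=0x6:4|imm=-4:12 ⇒ 0x6ffc ⇒ big 6f fc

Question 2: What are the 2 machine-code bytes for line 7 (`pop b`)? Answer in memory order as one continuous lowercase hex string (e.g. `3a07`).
L7: pop op=0x0:4|rd=1:2|pad=0:10 ⇒ 0x0400 ⇒ big 04 00

0400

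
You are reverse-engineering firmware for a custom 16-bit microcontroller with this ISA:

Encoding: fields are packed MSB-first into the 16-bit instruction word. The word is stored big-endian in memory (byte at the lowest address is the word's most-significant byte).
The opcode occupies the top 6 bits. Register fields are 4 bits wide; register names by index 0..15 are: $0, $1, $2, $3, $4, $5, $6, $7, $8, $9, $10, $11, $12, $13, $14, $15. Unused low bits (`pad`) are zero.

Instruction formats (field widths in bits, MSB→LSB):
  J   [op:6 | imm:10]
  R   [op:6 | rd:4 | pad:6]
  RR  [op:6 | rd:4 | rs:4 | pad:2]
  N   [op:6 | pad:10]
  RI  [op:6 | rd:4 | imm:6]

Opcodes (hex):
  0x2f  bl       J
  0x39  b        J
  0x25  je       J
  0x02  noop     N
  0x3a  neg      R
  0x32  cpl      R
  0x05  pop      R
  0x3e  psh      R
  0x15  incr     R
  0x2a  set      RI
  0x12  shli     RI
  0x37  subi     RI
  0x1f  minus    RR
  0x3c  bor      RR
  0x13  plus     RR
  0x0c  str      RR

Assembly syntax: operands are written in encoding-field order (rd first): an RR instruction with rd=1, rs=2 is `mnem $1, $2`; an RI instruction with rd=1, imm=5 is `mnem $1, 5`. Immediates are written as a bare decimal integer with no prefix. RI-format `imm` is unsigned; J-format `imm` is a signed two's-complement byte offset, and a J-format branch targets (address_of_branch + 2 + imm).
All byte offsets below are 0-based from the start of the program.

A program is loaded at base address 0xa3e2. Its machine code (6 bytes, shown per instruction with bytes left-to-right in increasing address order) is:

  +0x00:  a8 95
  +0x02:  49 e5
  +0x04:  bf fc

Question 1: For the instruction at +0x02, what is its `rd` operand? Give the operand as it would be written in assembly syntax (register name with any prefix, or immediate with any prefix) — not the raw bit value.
@+02  big-endian(49 e5) = 0x49e5
  top 6b → 0x12 → shli [RI]
  [9:6] rd=7 = $7
  [5:0] imm=37 = 37

$7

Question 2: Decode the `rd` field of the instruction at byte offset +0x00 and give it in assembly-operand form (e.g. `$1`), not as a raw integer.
off 0x00: read a8 95 as big → 0xa895
  op=0xa895>>10=0x2a ⇒ set (RI)
  rd: (w>>6)&0xf=0x2 → $2
  imm: (w>>0)&0x3f=0x15 → 21

$2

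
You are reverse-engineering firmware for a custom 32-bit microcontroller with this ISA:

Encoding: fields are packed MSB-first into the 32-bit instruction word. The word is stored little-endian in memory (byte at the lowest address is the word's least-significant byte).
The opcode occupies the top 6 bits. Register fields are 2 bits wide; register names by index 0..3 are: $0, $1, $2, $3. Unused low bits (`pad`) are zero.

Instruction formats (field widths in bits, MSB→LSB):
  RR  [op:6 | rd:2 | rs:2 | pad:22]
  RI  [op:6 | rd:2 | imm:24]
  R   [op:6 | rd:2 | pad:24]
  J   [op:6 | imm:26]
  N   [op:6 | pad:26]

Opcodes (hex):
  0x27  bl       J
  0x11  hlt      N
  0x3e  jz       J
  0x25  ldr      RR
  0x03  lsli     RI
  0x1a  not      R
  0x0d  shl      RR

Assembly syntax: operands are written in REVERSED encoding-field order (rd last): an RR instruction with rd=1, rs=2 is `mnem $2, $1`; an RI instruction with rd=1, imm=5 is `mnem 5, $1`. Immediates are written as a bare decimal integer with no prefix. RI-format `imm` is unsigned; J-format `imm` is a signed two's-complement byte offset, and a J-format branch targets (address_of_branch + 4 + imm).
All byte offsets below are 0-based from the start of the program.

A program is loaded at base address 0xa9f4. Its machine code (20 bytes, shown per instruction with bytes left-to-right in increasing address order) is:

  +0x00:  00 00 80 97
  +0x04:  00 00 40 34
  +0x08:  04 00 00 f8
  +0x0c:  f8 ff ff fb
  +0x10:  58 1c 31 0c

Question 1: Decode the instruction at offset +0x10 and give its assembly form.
lsli 3218520, $0

+0x10: 58 1c 31 0c ⇒ word 0x0c311c58 (little)
  op=0x0c311c58>>26=0x3 ⇒ lsli (RI)
  rd@[25:24]=0x0 ⇒ $0
  imm@[23:0]=0x311c58 ⇒ 3218520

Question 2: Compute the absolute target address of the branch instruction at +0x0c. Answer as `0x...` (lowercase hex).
0xa9fc

[0c] f8 ff ff fb → 0xfbfffff8
  opcode bits[31:26]=0x3e: jz/J
  [25:0] imm=67108856 (s26→-8) = -8
  target = base 0xa9f4 + off 0x0c + 4 + imm -8 = 0xa9fc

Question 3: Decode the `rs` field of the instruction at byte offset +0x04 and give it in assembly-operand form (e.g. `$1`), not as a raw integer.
@+04  little-endian(00 00 40 34) = 0x34400000
  opcode bits[31:26]=0xd: shl/RR
  rd@[25:24]=0x0 ⇒ $0
  rs@[23:22]=0x1 ⇒ $1

$1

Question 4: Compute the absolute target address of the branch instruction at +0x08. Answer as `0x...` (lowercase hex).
[08] 04 00 00 f8 → 0xf8000004
  top 6b → 0x3e → jz [J]
  [25:0] imm=4 = 4
  target = base 0xa9f4 + off 0x08 + 4 + imm 4 = 0xaa04

0xaa04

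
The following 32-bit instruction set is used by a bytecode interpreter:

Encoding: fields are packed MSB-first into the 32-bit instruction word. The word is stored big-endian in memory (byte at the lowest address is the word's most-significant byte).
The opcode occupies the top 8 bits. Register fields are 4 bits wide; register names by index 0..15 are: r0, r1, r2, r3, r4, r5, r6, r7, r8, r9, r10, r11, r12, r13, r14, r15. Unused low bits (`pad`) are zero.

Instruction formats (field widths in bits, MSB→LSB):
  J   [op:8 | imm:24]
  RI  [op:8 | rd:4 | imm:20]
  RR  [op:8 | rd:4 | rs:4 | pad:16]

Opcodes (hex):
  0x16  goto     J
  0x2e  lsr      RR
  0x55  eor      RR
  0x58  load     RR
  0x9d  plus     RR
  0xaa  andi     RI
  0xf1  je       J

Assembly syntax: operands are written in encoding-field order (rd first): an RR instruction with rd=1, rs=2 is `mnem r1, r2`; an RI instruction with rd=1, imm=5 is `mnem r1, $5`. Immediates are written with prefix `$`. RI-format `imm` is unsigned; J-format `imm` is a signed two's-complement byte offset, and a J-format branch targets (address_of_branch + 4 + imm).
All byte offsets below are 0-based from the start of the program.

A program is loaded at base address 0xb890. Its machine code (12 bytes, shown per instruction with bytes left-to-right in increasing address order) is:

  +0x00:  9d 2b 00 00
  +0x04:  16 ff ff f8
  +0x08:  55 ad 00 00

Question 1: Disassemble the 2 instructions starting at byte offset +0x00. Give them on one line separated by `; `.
+0x00: 9d 2b 00 00 ⇒ word 0x9d2b0000 (big)
  opcode bits[31:24]=0x9d: plus/RR
  rd@[23:20]=0x2 ⇒ r2
  rs@[19:16]=0xb ⇒ r11
+0x04: 16 ff ff f8 ⇒ word 0x16fffff8 (big)
  opcode bits[31:24]=0x16: goto/J
  imm@[23:0]=0xfffff8 (s24→-8) ⇒ $-8

plus r2, r11; goto $-8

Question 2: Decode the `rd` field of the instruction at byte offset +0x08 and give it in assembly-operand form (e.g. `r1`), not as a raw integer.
r10

[08] 55 ad 00 00 → 0x55ad0000
  opcode bits[31:24]=0x55: eor/RR
  rd: (w>>20)&0xf=0xa → r10
  rs: (w>>16)&0xf=0xd → r13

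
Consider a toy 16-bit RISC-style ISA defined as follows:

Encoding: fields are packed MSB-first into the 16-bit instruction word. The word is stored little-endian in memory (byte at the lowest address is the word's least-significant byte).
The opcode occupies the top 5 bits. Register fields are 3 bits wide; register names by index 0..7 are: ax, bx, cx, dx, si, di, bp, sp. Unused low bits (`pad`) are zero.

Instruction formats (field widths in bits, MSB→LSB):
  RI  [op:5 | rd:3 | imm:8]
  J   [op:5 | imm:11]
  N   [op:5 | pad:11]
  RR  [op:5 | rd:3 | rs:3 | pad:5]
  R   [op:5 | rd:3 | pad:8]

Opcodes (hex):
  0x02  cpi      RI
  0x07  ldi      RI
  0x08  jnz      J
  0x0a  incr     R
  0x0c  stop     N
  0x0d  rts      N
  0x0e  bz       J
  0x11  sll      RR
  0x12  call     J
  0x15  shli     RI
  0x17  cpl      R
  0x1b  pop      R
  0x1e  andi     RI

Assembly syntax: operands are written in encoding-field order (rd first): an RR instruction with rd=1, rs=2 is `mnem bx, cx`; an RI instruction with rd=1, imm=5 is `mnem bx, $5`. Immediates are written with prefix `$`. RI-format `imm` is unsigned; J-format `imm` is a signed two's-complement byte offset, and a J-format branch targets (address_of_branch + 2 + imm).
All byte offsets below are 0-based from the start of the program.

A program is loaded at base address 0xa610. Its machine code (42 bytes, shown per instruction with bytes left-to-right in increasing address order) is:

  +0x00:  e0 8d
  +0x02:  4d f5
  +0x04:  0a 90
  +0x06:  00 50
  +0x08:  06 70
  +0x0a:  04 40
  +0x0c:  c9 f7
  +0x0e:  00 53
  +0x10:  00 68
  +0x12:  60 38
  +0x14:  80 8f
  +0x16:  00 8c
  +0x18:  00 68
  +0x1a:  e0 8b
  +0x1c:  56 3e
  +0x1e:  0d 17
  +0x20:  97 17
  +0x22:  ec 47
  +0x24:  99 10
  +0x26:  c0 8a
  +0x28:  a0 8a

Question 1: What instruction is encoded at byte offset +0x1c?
ldi bp, $86

off 0x1c: read 56 3e as little → 0x3e56
  top 5b → 0x7 → ldi [RI]
  rd: (w>>8)&0x7=0x6 → bp
  imm: (w>>0)&0xff=0x56 → $86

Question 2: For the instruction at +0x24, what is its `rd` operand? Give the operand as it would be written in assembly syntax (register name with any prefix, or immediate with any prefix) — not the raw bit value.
ax

+0x24: 99 10 ⇒ word 0x1099 (little)
  opcode bits[15:11]=0x2: cpi/RI
  rd: (w>>8)&0x7=0x0 → ax
  imm: (w>>0)&0xff=0x99 → $153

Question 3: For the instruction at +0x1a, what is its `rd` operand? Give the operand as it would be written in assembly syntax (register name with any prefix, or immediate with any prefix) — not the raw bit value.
dx

[1a] e0 8b → 0x8be0
  op=0x8be0>>11=0x11 ⇒ sll (RR)
  [10:8] rd=3 = dx
  [7:5] rs=7 = sp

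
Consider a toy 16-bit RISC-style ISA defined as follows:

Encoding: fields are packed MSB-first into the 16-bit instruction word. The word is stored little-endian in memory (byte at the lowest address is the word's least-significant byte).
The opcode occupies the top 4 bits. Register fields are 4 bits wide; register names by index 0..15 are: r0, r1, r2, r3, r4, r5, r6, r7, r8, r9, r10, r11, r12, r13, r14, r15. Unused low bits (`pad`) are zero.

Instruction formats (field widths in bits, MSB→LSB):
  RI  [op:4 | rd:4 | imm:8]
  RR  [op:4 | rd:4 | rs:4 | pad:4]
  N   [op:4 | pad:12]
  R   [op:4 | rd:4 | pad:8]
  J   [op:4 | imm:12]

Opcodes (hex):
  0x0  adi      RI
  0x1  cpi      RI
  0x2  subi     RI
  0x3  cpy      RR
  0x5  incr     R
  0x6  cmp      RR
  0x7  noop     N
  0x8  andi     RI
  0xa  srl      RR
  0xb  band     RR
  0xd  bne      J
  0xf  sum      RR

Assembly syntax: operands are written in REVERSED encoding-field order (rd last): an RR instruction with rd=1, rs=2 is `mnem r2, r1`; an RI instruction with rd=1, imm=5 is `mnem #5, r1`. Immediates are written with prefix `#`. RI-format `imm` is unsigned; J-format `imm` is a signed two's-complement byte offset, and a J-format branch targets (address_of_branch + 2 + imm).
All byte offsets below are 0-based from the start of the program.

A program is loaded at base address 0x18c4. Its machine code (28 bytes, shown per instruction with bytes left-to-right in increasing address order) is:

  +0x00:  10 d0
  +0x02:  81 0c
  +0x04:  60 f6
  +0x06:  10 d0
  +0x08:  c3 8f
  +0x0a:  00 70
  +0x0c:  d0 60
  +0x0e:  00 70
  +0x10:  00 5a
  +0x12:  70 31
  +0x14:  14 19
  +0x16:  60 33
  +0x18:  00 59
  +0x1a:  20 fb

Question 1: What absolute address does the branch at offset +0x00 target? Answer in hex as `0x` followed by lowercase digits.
0x18d6

@+00  little-endian(10 d0) = 0xd010
  top 4b → 0xd → bne [J]
  [11:0] imm=16 = #16
  target = base 0x18c4 + off 0x00 + 2 + imm 16 = 0x18d6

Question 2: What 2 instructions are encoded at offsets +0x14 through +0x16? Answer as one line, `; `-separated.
off 0x14: read 14 19 as little → 0x1914
  opcode bits[15:12]=0x1: cpi/RI
  [11:8] rd=9 = r9
  [7:0] imm=20 = #20
off 0x16: read 60 33 as little → 0x3360
  opcode bits[15:12]=0x3: cpy/RR
  [11:8] rd=3 = r3
  [7:4] rs=6 = r6

cpi #20, r9; cpy r6, r3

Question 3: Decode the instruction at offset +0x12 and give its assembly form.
cpy r7, r1

[12] 70 31 → 0x3170
  opcode bits[15:12]=0x3: cpy/RR
  rd: (w>>8)&0xf=0x1 → r1
  rs: (w>>4)&0xf=0x7 → r7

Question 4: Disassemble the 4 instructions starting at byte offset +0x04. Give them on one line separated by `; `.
@+04  little-endian(60 f6) = 0xf660
  opcode bits[15:12]=0xf: sum/RR
  [11:8] rd=6 = r6
  [7:4] rs=6 = r6
@+06  little-endian(10 d0) = 0xd010
  opcode bits[15:12]=0xd: bne/J
  [11:0] imm=16 = #16
@+08  little-endian(c3 8f) = 0x8fc3
  opcode bits[15:12]=0x8: andi/RI
  [11:8] rd=15 = r15
  [7:0] imm=195 = #195
@+0a  little-endian(00 70) = 0x7000
  opcode bits[15:12]=0x7: noop/N

sum r6, r6; bne #16; andi #195, r15; noop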